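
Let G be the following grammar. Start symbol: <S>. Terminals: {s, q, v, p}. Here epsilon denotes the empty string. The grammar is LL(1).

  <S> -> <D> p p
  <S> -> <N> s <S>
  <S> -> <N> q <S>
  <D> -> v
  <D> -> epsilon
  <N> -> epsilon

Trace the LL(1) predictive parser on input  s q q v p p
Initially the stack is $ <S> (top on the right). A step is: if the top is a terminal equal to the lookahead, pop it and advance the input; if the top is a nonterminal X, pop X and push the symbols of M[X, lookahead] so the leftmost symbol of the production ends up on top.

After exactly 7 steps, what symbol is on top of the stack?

<N>

     Stack        Input          Action
  1  $ <S>        s q q v p p $  expand <S> -> <N> s <S>
  2  $ <S> s <N>  s q q v p p $  expand <N> -> epsilon
  3  $ <S> s      s q q v p p $  match s
  4  $ <S>        q q v p p $    expand <S> -> <N> q <S>
  5  $ <S> q <N>  q q v p p $    expand <N> -> epsilon
  6  $ <S> q      q q v p p $    match q
  7  $ <S>        q v p p $      expand <S> -> <N> q <S>
Stack after step 7: $ <S> q <N> (top = <N>).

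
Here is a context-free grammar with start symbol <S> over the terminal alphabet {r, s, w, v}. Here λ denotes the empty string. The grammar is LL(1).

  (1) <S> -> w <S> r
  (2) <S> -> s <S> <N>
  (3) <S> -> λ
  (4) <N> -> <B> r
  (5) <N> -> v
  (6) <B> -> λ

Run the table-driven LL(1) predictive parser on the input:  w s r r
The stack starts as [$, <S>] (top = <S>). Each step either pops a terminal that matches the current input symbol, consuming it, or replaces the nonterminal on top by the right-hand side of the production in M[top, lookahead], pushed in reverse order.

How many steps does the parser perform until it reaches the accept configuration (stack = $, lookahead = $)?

step 1: stack=$ <S>  input=w s r r $  — expand <S> -> w <S> r
step 2: stack=$ r <S> w  input=w s r r $  — match w
step 3: stack=$ r <S>  input=s r r $  — expand <S> -> s <S> <N>
step 4: stack=$ r <N> <S> s  input=s r r $  — match s
step 5: stack=$ r <N> <S>  input=r r $  — expand <S> -> λ
step 6: stack=$ r <N>  input=r r $  — expand <N> -> <B> r
step 7: stack=$ r r <B>  input=r r $  — expand <B> -> λ
step 8: stack=$ r r  input=r r $  — match r
step 9: stack=$ r  input=r $  — match r
Accept reached after 9 steps.

9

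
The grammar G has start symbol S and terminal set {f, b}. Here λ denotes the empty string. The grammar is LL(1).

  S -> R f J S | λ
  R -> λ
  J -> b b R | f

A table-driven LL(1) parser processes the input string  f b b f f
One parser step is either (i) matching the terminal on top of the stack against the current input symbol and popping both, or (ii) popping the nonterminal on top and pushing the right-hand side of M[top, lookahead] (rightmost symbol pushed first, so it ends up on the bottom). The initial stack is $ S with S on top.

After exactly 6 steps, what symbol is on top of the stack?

     Stack      Input        Action
  1  $ S        f b b f f $  expand S -> R f J S
  2  $ S J f R  f b b f f $  expand R -> λ
  3  $ S J f    f b b f f $  match f
  4  $ S J      b b f f $    expand J -> b b R
  5  $ S R b b  b b f f $    match b
  6  $ S R b    b f f $      match b
Stack after step 6: $ S R (top = R).

R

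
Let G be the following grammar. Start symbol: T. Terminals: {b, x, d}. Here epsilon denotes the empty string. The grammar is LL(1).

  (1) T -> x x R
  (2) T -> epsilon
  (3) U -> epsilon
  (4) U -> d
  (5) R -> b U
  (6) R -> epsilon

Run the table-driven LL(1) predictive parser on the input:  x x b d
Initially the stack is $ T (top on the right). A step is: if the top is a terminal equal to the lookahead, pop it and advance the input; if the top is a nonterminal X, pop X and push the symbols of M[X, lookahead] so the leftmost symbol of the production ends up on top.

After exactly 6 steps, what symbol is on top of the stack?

step 1: stack=$ T  input=x x b d $  — expand T -> x x R
step 2: stack=$ R x x  input=x x b d $  — match x
step 3: stack=$ R x  input=x b d $  — match x
step 4: stack=$ R  input=b d $  — expand R -> b U
step 5: stack=$ U b  input=b d $  — match b
step 6: stack=$ U  input=d $  — expand U -> d
Stack after step 6: $ d (top = d).

d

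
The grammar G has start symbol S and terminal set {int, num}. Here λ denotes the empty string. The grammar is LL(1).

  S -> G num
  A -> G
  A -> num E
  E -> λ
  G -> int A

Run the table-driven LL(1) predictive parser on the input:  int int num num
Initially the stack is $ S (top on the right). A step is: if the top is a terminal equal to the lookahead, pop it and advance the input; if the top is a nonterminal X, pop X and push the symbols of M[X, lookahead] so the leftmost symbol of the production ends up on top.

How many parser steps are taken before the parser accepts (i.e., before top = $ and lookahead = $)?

10

step 1: stack=$ S  input=int int num num $  — expand S -> G num
step 2: stack=$ num G  input=int int num num $  — expand G -> int A
step 3: stack=$ num A int  input=int int num num $  — match int
step 4: stack=$ num A  input=int num num $  — expand A -> G
step 5: stack=$ num G  input=int num num $  — expand G -> int A
step 6: stack=$ num A int  input=int num num $  — match int
step 7: stack=$ num A  input=num num $  — expand A -> num E
step 8: stack=$ num E num  input=num num $  — match num
step 9: stack=$ num E  input=num $  — expand E -> λ
step 10: stack=$ num  input=num $  — match num
Accept reached after 10 steps.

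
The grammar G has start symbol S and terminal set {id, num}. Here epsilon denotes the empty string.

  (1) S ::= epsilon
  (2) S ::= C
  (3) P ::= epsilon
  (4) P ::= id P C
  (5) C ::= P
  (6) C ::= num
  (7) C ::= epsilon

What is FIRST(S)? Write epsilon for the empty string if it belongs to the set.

FIRST(P) = {epsilon, id}
FIRST(C) = {epsilon, id, num}  (via P)
FIRST(S) = {epsilon, id, num}  (via C)

{epsilon, id, num}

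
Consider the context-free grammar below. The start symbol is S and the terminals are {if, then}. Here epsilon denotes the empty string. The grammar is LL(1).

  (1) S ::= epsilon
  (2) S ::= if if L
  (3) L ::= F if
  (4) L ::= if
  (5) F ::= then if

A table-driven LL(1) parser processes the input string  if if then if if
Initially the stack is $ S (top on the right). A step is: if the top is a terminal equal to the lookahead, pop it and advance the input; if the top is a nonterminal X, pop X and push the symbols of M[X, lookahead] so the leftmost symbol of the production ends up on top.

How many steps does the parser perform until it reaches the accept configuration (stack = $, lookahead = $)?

step 1: stack=$ S  input=if if then if if $  — expand S ::= if if L
step 2: stack=$ L if if  input=if if then if if $  — match if
step 3: stack=$ L if  input=if then if if $  — match if
step 4: stack=$ L  input=then if if $  — expand L ::= F if
step 5: stack=$ if F  input=then if if $  — expand F ::= then if
step 6: stack=$ if if then  input=then if if $  — match then
step 7: stack=$ if if  input=if if $  — match if
step 8: stack=$ if  input=if $  — match if
Accept reached after 8 steps.

8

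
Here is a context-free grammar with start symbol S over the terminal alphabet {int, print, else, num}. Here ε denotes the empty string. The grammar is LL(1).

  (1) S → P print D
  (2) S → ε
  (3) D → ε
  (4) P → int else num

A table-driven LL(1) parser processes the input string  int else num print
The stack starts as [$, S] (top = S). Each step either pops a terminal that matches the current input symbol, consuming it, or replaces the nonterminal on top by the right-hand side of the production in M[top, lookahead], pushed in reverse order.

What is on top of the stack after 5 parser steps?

     Stack                   Input                 Action
  1  $ S                     int else num print $  expand S → P print D
  2  $ D print P             int else num print $  expand P → int else num
  3  $ D print num else int  int else num print $  match int
  4  $ D print num else      else num print $      match else
  5  $ D print num           num print $           match num
Stack after step 5: $ D print (top = print).

print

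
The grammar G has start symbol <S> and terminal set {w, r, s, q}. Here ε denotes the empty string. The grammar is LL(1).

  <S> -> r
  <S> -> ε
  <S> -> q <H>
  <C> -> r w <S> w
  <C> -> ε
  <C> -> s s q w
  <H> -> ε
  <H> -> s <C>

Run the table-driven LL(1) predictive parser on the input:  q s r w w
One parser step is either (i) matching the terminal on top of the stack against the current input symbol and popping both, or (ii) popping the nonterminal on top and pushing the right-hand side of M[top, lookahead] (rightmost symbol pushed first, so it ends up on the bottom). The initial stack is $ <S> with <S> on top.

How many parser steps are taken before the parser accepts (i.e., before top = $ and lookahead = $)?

     Stack        Input        Action
  1  $ <S>        q s r w w $  expand <S> -> q <H>
  2  $ <H> q      q s r w w $  match q
  3  $ <H>        s r w w $    expand <H> -> s <C>
  4  $ <C> s      s r w w $    match s
  5  $ <C>        r w w $      expand <C> -> r w <S> w
  6  $ w <S> w r  r w w $      match r
  7  $ w <S> w    w w $        match w
  8  $ w <S>      w $          expand <S> -> ε
  9  $ w          w $          match w
Accept reached after 9 steps.

9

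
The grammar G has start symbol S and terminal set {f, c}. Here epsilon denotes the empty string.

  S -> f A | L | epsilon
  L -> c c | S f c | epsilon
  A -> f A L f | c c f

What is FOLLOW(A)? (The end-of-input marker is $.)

{$, c, f}

FIRST(A) = {c, f}
FIRST(S) = {epsilon, c, f}  (via L)
FIRST(L) = {epsilon, c, f}  (via S f c)
FOLLOW(S) includes $ since S is the start symbol.
FOLLOW(S): in L->S f c, S is followed by f c with FIRST {f}. Thus FOLLOW(S) = {$, f}.
FOLLOW(L): in S->L, the suffix after L is empty, so FOLLOW(L) ⊇ FOLLOW(S) = {$, f}; in A->f A L f, L is followed by f with FIRST {f}. Thus FOLLOW(L) = {$, f}.
FOLLOW(A): in S->f A, the suffix after A is empty, so FOLLOW(A) ⊇ FOLLOW(S) = {$, f}; in A->f A L f, A is followed by L f with FIRST {c, f}. Thus FOLLOW(A) = {$, c, f}.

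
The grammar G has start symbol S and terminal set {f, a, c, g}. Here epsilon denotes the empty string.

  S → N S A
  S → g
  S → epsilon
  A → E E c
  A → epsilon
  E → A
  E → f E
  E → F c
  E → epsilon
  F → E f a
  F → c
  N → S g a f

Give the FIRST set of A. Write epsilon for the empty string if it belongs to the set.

{epsilon, c, f}

FIRST(S): from S→N S A we get {g}; from S→g we get {g}; from S→epsilon we get {epsilon}. So FIRST(S) = {epsilon, g}.
FIRST(N): from N→S g a f we get {g}. So FIRST(N) = {g}.
FIRST(A): from A→E E c we get {c, f}; from A→epsilon we get {epsilon}. So FIRST(A) = {epsilon, c, f}.
FIRST(E): from E→A we get {epsilon, c, f}; from E→f E we get {f}; from E→F c we get {c, f}; from E→epsilon we get {epsilon}. So FIRST(E) = {epsilon, c, f}.
FIRST(F): from F→E f a we get {c, f}; from F→c we get {c}. So FIRST(F) = {c, f}.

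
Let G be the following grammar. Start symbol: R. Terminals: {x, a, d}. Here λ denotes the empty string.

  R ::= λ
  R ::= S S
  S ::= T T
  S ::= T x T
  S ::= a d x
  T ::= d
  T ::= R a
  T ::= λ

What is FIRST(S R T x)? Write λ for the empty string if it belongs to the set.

FIRST(R): from R::=λ we get {λ}; from R::=S S we get {λ, a, d, x}. So FIRST(R) = {λ, a, d, x}.
FIRST(T): from T::=d we get {d}; from T::=R a we get {a, d, x}; from T::=λ we get {λ}. So FIRST(T) = {λ, a, d, x}.
FIRST(S): from S::=T T we get {λ, a, d, x}; from S::=T x T we get {a, d, x}; from S::=a d x we get {a}. So FIRST(S) = {λ, a, d, x}.
FIRST(S R T x): take FIRST of each symbol in turn, carrying on past any symbol whose FIRST contains λ; result {a, d, x}.

{a, d, x}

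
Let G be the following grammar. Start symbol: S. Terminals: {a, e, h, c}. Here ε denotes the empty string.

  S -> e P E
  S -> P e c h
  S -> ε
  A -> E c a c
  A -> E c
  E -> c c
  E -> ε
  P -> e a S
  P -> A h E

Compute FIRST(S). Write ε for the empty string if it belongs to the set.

FIRST(E) = {ε, c}
FIRST(A) = {c}  (via E c a c, E c)
FIRST(P) = {c, e}  (via A h E)
FIRST(S) = {ε, c, e}  (via P e c h)

{ε, c, e}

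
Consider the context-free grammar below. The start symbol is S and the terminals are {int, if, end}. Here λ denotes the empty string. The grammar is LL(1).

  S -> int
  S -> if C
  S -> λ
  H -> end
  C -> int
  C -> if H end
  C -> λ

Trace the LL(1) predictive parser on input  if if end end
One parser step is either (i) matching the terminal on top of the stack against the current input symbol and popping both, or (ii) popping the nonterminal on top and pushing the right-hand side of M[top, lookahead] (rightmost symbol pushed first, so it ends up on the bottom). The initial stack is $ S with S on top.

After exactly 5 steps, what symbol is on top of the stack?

end

step 1: stack=$ S  input=if if end end $  — expand S -> if C
step 2: stack=$ C if  input=if if end end $  — match if
step 3: stack=$ C  input=if end end $  — expand C -> if H end
step 4: stack=$ end H if  input=if end end $  — match if
step 5: stack=$ end H  input=end end $  — expand H -> end
Stack after step 5: $ end end (top = end).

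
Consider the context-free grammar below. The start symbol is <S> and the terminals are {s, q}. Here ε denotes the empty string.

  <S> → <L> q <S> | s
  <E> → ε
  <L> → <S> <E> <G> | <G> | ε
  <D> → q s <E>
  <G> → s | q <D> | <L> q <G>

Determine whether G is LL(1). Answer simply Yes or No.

FIRST(<S>) = {q, s}
FIRST(<E>) = {ε}
FIRST(<L>) = {ε, q, s}
FIRST(<D>) = {q}
FIRST(<G>) = {q, s}
FOLLOW(<S>) = {$, q, s}
FOLLOW(<E>) = {q, s}
FOLLOW(<L>) = {q}
FOLLOW(<D>) = {q}
FOLLOW(<G>) = {q}
Cell M[<G>, q] receives both <G> → q <D> and <G> → <L> q <G> — the grammar is not LL(1).

No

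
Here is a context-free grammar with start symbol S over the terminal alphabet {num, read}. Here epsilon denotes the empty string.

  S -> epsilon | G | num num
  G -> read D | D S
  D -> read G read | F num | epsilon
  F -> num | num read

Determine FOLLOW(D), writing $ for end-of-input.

FIRST(F): from F->num we get {num}; from F->num read we get {num}. So FIRST(F) = {num}.
FIRST(D): from D->read G read we get {read}; from D->F num we get {num}; from D->epsilon we get {epsilon}. So FIRST(D) = {epsilon, num, read}.
FIRST(S): from S->epsilon we get {epsilon}; from S->G we get {epsilon, num, read}; from S->num num we get {num}. So FIRST(S) = {epsilon, num, read}.
FIRST(G): from G->read D we get {read}; from G->D S we get {epsilon, num, read}. So FIRST(G) = {epsilon, num, read}.
FOLLOW(S) includes $ since S is the start symbol.
FOLLOW(F): in D->F num, F is followed by num with FIRST {num}. Thus FOLLOW(F) = {num}.
FOLLOW(S): in G->D S, the suffix after S is empty, so FOLLOW(S) ⊇ FOLLOW(G) = {$, read}. Thus FOLLOW(S) = {$, read}.
FOLLOW(G): in S->G, the suffix after G is empty, so FOLLOW(G) ⊇ FOLLOW(S) = {$, read}; in D->read G read, G is followed by read with FIRST {read}. Thus FOLLOW(G) = {$, read}.
FOLLOW(D): in G->read D, the suffix after D is empty, so FOLLOW(D) ⊇ FOLLOW(G) = {$, read}; in G->D S, D is followed by S with FIRST {epsilon, num, read}; in G->D S, the suffix after D is nullable, so FOLLOW(D) ⊇ FOLLOW(G) = {$, read}. Thus FOLLOW(D) = {$, num, read}.

{$, num, read}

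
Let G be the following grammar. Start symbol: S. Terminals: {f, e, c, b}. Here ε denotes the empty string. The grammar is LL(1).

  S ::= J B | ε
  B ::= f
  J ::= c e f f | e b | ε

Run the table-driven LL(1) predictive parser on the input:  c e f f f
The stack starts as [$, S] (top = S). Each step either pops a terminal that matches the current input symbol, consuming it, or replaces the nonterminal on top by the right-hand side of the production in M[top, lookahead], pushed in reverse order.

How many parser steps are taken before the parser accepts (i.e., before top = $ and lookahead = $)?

step 1: stack=$ S  input=c e f f f $  — expand S ::= J B
step 2: stack=$ B J  input=c e f f f $  — expand J ::= c e f f
step 3: stack=$ B f f e c  input=c e f f f $  — match c
step 4: stack=$ B f f e  input=e f f f $  — match e
step 5: stack=$ B f f  input=f f f $  — match f
step 6: stack=$ B f  input=f f $  — match f
step 7: stack=$ B  input=f $  — expand B ::= f
step 8: stack=$ f  input=f $  — match f
Accept reached after 8 steps.

8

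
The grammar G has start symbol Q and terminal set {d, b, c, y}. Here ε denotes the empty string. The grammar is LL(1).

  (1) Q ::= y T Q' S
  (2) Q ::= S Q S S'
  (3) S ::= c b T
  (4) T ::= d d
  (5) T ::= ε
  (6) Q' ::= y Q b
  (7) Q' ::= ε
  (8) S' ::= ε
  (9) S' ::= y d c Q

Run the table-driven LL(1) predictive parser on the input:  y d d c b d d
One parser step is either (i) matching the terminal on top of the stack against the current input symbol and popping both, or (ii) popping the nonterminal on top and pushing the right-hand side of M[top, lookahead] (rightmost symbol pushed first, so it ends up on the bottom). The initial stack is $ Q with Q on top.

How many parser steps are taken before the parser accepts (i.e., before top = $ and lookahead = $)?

step 1: stack=$ Q  input=y d d c b d d $  — expand Q ::= y T Q' S
step 2: stack=$ S Q' T y  input=y d d c b d d $  — match y
step 3: stack=$ S Q' T  input=d d c b d d $  — expand T ::= d d
step 4: stack=$ S Q' d d  input=d d c b d d $  — match d
step 5: stack=$ S Q' d  input=d c b d d $  — match d
step 6: stack=$ S Q'  input=c b d d $  — expand Q' ::= ε
step 7: stack=$ S  input=c b d d $  — expand S ::= c b T
step 8: stack=$ T b c  input=c b d d $  — match c
step 9: stack=$ T b  input=b d d $  — match b
step 10: stack=$ T  input=d d $  — expand T ::= d d
step 11: stack=$ d d  input=d d $  — match d
step 12: stack=$ d  input=d $  — match d
Accept reached after 12 steps.

12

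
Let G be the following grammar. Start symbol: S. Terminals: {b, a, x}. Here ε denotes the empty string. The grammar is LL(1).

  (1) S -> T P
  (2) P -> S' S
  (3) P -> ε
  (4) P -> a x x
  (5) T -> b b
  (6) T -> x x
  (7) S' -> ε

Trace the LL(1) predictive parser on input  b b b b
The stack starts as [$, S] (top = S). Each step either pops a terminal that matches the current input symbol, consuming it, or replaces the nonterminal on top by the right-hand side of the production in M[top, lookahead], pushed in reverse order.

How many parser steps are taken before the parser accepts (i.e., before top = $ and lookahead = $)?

11

      Stack    Input      Action
   1  $ S      b b b b $  expand S -> T P
   2  $ P T    b b b b $  expand T -> b b
   3  $ P b b  b b b b $  match b
   4  $ P b    b b b $    match b
   5  $ P      b b $      expand P -> S' S
   6  $ S S'   b b $      expand S' -> ε
   7  $ S      b b $      expand S -> T P
   8  $ P T    b b $      expand T -> b b
   9  $ P b b  b b $      match b
  10  $ P b    b $        match b
  11  $ P      $          expand P -> ε
Accept reached after 11 steps.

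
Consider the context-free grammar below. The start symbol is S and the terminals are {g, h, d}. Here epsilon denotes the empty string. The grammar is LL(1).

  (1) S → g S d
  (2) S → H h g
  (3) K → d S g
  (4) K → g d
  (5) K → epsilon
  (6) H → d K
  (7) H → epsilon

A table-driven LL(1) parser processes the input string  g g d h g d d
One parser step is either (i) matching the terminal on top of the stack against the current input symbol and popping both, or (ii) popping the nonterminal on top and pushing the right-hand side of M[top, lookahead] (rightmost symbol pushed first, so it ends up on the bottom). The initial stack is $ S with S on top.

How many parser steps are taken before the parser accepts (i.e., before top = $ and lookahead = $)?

12

step 1: stack=$ S  input=g g d h g d d $  — expand S → g S d
step 2: stack=$ d S g  input=g g d h g d d $  — match g
step 3: stack=$ d S  input=g d h g d d $  — expand S → g S d
step 4: stack=$ d d S g  input=g d h g d d $  — match g
step 5: stack=$ d d S  input=d h g d d $  — expand S → H h g
step 6: stack=$ d d g h H  input=d h g d d $  — expand H → d K
step 7: stack=$ d d g h K d  input=d h g d d $  — match d
step 8: stack=$ d d g h K  input=h g d d $  — expand K → epsilon
step 9: stack=$ d d g h  input=h g d d $  — match h
step 10: stack=$ d d g  input=g d d $  — match g
step 11: stack=$ d d  input=d d $  — match d
step 12: stack=$ d  input=d $  — match d
Accept reached after 12 steps.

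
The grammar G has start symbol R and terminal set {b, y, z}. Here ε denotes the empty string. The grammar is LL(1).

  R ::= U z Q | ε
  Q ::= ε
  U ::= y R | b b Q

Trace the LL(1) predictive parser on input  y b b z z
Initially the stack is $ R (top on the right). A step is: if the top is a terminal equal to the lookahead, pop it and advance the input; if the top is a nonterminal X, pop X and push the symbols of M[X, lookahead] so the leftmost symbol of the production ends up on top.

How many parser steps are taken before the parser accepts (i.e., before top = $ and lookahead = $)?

      Stack            Input        Action
   1  $ R              y b b z z $  expand R ::= U z Q
   2  $ Q z U          y b b z z $  expand U ::= y R
   3  $ Q z R y        y b b z z $  match y
   4  $ Q z R          b b z z $    expand R ::= U z Q
   5  $ Q z Q z U      b b z z $    expand U ::= b b Q
   6  $ Q z Q z Q b b  b b z z $    match b
   7  $ Q z Q z Q b    b z z $      match b
   8  $ Q z Q z Q      z z $        expand Q ::= ε
   9  $ Q z Q z        z z $        match z
  10  $ Q z Q          z $          expand Q ::= ε
  11  $ Q z            z $          match z
  12  $ Q              $            expand Q ::= ε
Accept reached after 12 steps.

12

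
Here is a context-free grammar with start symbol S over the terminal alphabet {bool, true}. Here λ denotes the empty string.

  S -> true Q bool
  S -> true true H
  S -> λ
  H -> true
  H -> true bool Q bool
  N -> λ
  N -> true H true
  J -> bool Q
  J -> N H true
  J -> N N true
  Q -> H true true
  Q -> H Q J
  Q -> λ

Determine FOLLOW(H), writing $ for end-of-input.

FIRST(S) = {λ, true}
FIRST(H) = {true}
FIRST(N) = {λ, true}
FIRST(J) = {bool, true}  (via N H true, N N true)
FIRST(Q) = {λ, true}  (via H true true, H Q J)
FOLLOW(S) includes $ since S is the start symbol.
FOLLOW(S): S appears on no right-hand side. Thus FOLLOW(S) = {$}.
FOLLOW(H): in S->true true H, the suffix after H is empty, so FOLLOW(H) ⊇ FOLLOW(S) = {$}; in N->true H true, H is followed by true with FIRST {true}; in J->N H true, H is followed by true with FIRST {true}; in Q->H true true, H is followed by true true with FIRST {true}; in Q->H Q J, H is followed by Q J with FIRST {bool, true}. Thus FOLLOW(H) = {$, bool, true}.
FOLLOW(N): in J->N H true, N is followed by H true with FIRST {true}; in J->N N true (occurrence 1), N is followed by N true with FIRST {true}; in J->N N true (occurrence 2), N is followed by true with FIRST {true}. Thus FOLLOW(N) = {true}.
FOLLOW(J): in Q->H Q J, the suffix after J is empty, so FOLLOW(J) ⊇ FOLLOW(Q) = {bool, true}. Thus FOLLOW(J) = {bool, true}.
FOLLOW(Q): in S->true Q bool, Q is followed by bool with FIRST {bool}; in H->true bool Q bool, Q is followed by bool with FIRST {bool}; in J->bool Q, the suffix after Q is empty, so FOLLOW(Q) ⊇ FOLLOW(J) = {bool, true}; in Q->H Q J, Q is followed by J with FIRST {bool, true}. Thus FOLLOW(Q) = {bool, true}.

{$, bool, true}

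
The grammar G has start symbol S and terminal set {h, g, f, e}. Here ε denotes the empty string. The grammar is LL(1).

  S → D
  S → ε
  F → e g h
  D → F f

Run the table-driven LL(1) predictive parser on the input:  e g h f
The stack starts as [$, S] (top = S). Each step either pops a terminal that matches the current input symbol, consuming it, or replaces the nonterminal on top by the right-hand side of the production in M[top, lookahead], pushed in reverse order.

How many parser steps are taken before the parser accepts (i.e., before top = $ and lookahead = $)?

7

step 1: stack=$ S  input=e g h f $  — expand S → D
step 2: stack=$ D  input=e g h f $  — expand D → F f
step 3: stack=$ f F  input=e g h f $  — expand F → e g h
step 4: stack=$ f h g e  input=e g h f $  — match e
step 5: stack=$ f h g  input=g h f $  — match g
step 6: stack=$ f h  input=h f $  — match h
step 7: stack=$ f  input=f $  — match f
Accept reached after 7 steps.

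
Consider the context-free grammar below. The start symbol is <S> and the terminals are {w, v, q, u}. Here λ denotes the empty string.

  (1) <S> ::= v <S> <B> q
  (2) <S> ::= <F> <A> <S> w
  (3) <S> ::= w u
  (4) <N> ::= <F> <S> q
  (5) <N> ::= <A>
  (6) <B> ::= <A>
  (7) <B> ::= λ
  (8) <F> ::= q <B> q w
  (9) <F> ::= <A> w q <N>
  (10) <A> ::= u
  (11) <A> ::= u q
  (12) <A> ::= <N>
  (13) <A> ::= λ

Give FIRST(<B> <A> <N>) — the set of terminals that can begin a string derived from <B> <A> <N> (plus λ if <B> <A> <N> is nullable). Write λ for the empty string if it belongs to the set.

{λ, q, u, w}

FIRST(<S>): from <S>::=v <S> <B> q we get {v}; from <S>::=<F> <A> <S> w we get {q, u, w}; from <S>::=w u we get {w}. So FIRST(<S>) = {q, u, v, w}.
FIRST(<N>): from <N>::=<F> <S> q we get {q, u, w}; from <N>::=<A> we get {λ, q, u, w}. So FIRST(<N>) = {λ, q, u, w}.
FIRST(<A>): from <A>::=u we get {u}; from <A>::=u q we get {u}; from <A>::=<N> we get {λ, q, u, w}; from <A>::=λ we get {λ}. So FIRST(<A>) = {λ, q, u, w}.
FIRST(<B>): from <B>::=<A> we get {λ, q, u, w}; from <B>::=λ we get {λ}. So FIRST(<B>) = {λ, q, u, w}.
FIRST(<F>): from <F>::=q <B> q w we get {q}; from <F>::=<A> w q <N> we get {q, u, w}. So FIRST(<F>) = {q, u, w}.
FIRST(<B> <A> <N>): take FIRST of each symbol in turn, carrying on past any symbol whose FIRST contains λ; result {λ, q, u, w}.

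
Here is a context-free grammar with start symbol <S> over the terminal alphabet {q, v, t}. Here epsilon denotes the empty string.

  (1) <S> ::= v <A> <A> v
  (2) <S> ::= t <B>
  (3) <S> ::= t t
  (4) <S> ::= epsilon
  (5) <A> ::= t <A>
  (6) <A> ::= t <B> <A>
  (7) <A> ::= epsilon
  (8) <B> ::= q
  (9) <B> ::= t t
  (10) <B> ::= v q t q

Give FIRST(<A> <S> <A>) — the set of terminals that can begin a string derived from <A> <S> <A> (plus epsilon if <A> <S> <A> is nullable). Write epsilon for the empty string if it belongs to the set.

FIRST(<S>): from <S>::=v <A> <A> v we get {v}; from <S>::=t <B> we get {t}; from <S>::=t t we get {t}; from <S>::=epsilon we get {epsilon}. So FIRST(<S>) = {epsilon, t, v}.
FIRST(<A>): from <A>::=t <A> we get {t}; from <A>::=t <B> <A> we get {t}; from <A>::=epsilon we get {epsilon}. So FIRST(<A>) = {epsilon, t}.
FIRST(<B>): from <B>::=q we get {q}; from <B>::=t t we get {t}; from <B>::=v q t q we get {v}. So FIRST(<B>) = {q, t, v}.
FIRST(<A> <S> <A>): take FIRST of each symbol in turn, carrying on past any symbol whose FIRST contains epsilon; result {epsilon, t, v}.

{epsilon, t, v}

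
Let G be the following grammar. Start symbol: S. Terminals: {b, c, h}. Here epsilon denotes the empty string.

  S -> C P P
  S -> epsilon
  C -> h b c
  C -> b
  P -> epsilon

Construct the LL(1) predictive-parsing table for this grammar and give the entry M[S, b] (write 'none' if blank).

FIRST(C) = {b, h}
FIRST(P) = {epsilon}
FIRST(S) = {epsilon, b, h}  (via C P P)
FOLLOW(S) includes $ since S is the start symbol.
FOLLOW(S): S appears on no right-hand side. Thus FOLLOW(S) = {$}.
For S -> C P P: FIRST(C P P) = {b, h}, so it goes in M[S, t] for t ∈ {b, h}.
For S -> epsilon: FIRST(epsilon) = {epsilon}, so it goes in M[S, t] for t ∈ {}; since epsilon ∈ FIRST, also for every t ∈ FOLLOW(S) = {$}.

S -> C P P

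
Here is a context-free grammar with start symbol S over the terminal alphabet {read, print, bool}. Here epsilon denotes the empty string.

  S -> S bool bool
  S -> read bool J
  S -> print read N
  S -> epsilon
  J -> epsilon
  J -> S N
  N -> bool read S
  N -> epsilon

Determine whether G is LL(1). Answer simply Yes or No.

No

FIRST(S) = {epsilon, bool, print, read}
FIRST(J) = {epsilon, bool, print, read}
FIRST(N) = {epsilon, bool}
FOLLOW(S) = {$, bool}
FOLLOW(J) = {$, bool}
FOLLOW(N) = {$, bool}
Cell M[J, $] receives both J -> epsilon and J -> S N — the grammar is not LL(1).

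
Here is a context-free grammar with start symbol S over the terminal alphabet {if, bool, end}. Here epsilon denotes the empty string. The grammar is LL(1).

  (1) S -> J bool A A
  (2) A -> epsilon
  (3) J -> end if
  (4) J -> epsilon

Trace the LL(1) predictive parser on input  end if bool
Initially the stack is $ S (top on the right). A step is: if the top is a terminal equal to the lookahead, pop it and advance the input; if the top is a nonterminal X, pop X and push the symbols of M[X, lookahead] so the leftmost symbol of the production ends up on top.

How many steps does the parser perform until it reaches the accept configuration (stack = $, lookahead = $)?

step 1: stack=$ S  input=end if bool $  — expand S -> J bool A A
step 2: stack=$ A A bool J  input=end if bool $  — expand J -> end if
step 3: stack=$ A A bool if end  input=end if bool $  — match end
step 4: stack=$ A A bool if  input=if bool $  — match if
step 5: stack=$ A A bool  input=bool $  — match bool
step 6: stack=$ A A  input=$  — expand A -> epsilon
step 7: stack=$ A  input=$  — expand A -> epsilon
Accept reached after 7 steps.

7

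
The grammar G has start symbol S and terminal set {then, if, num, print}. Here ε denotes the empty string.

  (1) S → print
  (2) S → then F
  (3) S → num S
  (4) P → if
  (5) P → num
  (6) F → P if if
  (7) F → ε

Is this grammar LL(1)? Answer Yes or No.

FIRST(S) = {num, print, then}
FIRST(P) = {if, num}
FIRST(F) = {ε, if, num}
FOLLOW(S) = {$}
FOLLOW(P) = {if}
FOLLOW(F) = {$}
Each cell of M receives at most one production.

Yes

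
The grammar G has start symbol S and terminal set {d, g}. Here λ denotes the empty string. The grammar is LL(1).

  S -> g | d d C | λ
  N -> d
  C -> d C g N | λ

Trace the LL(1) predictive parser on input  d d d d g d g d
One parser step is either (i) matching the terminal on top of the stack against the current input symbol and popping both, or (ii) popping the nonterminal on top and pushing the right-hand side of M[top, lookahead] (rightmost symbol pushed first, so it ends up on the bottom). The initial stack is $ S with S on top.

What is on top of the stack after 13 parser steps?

      Stack          Input              Action
   1  $ S            d d d d g d g d $  expand S -> d d C
   2  $ C d d        d d d d g d g d $  match d
   3  $ C d          d d d g d g d $    match d
   4  $ C            d d g d g d $      expand C -> d C g N
   5  $ N g C d      d d g d g d $      match d
   6  $ N g C        d g d g d $        expand C -> d C g N
   7  $ N g N g C d  d g d g d $        match d
   8  $ N g N g C    g d g d $          expand C -> λ
   9  $ N g N g      g d g d $          match g
  10  $ N g N        d g d $            expand N -> d
  11  $ N g d        d g d $            match d
  12  $ N g          g d $              match g
  13  $ N            d $                expand N -> d
Stack after step 13: $ d (top = d).

d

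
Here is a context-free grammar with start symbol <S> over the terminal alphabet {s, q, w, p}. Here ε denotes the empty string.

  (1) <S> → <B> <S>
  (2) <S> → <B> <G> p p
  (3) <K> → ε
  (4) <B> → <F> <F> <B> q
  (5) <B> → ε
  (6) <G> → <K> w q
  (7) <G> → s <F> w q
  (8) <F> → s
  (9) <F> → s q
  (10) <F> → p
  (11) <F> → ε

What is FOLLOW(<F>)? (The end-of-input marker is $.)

{p, q, s, w}

FIRST(<K>) = {ε}
FIRST(<F>) = {ε, p, s}
FIRST(<B>) = {ε, p, q, s}  (via <F> <F> <B> q)
FIRST(<G>) = {s, w}  (via <K> w q)
FIRST(<S>) = {p, q, s, w}  (via <B> <S>, <B> <G> p p)
FOLLOW(<S>) includes $ since <S> is the start symbol.
FOLLOW(<S>): in <S>→<B> <S>, the suffix after <S> is empty (adds nothing new). Thus FOLLOW(<S>) = {$}.
FOLLOW(<K>): in <G>→<K> w q, <K> is followed by w q with FIRST {w}. Thus FOLLOW(<K>) = {w}.
FOLLOW(<B>): in <S>→<B> <S>, <B> is followed by <S> with FIRST {p, q, s, w}; in <S>→<B> <G> p p, <B> is followed by <G> p p with FIRST {s, w}; in <B>→<F> <F> <B> q, <B> is followed by q with FIRST {q}. Thus FOLLOW(<B>) = {p, q, s, w}.
FOLLOW(<G>): in <S>→<B> <G> p p, <G> is followed by p p with FIRST {p}. Thus FOLLOW(<G>) = {p}.
FOLLOW(<F>): in <B>→<F> <F> <B> q (occurrence 1), <F> is followed by <F> <B> q with FIRST {p, q, s}; in <B>→<F> <F> <B> q (occurrence 2), <F> is followed by <B> q with FIRST {p, q, s}; in <G>→s <F> w q, <F> is followed by w q with FIRST {w}. Thus FOLLOW(<F>) = {p, q, s, w}.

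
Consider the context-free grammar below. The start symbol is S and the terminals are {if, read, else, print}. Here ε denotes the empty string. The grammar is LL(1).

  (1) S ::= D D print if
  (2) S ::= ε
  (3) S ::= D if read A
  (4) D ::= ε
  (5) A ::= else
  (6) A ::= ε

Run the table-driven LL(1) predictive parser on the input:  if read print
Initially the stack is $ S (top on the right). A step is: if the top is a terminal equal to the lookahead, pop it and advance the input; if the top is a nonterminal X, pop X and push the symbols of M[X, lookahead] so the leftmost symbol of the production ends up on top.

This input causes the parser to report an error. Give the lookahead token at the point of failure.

step 1: stack=$ S  input=if read print $  — expand S ::= D if read A
step 2: stack=$ A read if D  input=if read print $  — expand D ::= ε
step 3: stack=$ A read if  input=if read print $  — match if
step 4: stack=$ A read  input=read print $  — match read
step 5: stack=$ A  input=print $  — error: M[A, print] is empty

print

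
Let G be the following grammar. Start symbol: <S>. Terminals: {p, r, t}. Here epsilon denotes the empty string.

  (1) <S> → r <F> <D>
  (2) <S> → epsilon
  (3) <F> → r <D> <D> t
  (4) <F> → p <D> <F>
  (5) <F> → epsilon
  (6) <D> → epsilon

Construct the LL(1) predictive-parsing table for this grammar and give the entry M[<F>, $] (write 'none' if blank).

FIRST(<S>) = {epsilon, r}
FIRST(<F>) = {epsilon, p, r}
FIRST(<D>) = {epsilon}
FOLLOW(<S>) includes $ since <S> is the start symbol.
FOLLOW(<S>): <S> appears on no right-hand side. Thus FOLLOW(<S>) = {$}.
FOLLOW(<F>): in <S>→r <F> <D>, <F> is followed by <D> with FIRST {epsilon}; in <S>→r <F> <D>, the suffix after <F> is nullable, so FOLLOW(<F>) ⊇ FOLLOW(<S>) = {$}; in <F>→p <D> <F>, the suffix after <F> is empty (adds nothing new). Thus FOLLOW(<F>) = {$}.
For <F> → r <D> <D> t: FIRST(r <D> <D> t) = {r}, so it goes in M[<F>, t] for t ∈ {r}.
For <F> → p <D> <F>: FIRST(p <D> <F>) = {p}, so it goes in M[<F>, t] for t ∈ {p}.
For <F> → epsilon: FIRST(epsilon) = {epsilon}, so it goes in M[<F>, t] for t ∈ {}; since epsilon ∈ FIRST, also for every t ∈ FOLLOW(<F>) = {$}.

<F> → epsilon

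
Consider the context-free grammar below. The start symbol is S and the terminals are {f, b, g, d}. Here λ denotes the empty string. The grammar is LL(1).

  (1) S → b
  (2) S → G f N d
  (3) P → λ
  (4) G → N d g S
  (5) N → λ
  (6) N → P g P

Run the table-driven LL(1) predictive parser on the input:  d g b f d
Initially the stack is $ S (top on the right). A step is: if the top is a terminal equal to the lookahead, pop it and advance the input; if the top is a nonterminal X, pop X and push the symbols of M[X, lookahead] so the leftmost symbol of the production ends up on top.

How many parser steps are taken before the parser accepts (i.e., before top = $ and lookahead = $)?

10

step 1: stack=$ S  input=d g b f d $  — expand S → G f N d
step 2: stack=$ d N f G  input=d g b f d $  — expand G → N d g S
step 3: stack=$ d N f S g d N  input=d g b f d $  — expand N → λ
step 4: stack=$ d N f S g d  input=d g b f d $  — match d
step 5: stack=$ d N f S g  input=g b f d $  — match g
step 6: stack=$ d N f S  input=b f d $  — expand S → b
step 7: stack=$ d N f b  input=b f d $  — match b
step 8: stack=$ d N f  input=f d $  — match f
step 9: stack=$ d N  input=d $  — expand N → λ
step 10: stack=$ d  input=d $  — match d
Accept reached after 10 steps.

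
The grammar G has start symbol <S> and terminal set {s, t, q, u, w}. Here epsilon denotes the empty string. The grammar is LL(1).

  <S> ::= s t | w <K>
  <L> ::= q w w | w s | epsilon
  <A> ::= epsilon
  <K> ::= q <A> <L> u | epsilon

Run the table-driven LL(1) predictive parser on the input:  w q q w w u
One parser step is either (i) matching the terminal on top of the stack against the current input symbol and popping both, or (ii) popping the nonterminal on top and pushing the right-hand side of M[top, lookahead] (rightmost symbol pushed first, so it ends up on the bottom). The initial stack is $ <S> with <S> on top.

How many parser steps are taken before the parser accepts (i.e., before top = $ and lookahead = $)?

10

step 1: stack=$ <S>  input=w q q w w u $  — expand <S> ::= w <K>
step 2: stack=$ <K> w  input=w q q w w u $  — match w
step 3: stack=$ <K>  input=q q w w u $  — expand <K> ::= q <A> <L> u
step 4: stack=$ u <L> <A> q  input=q q w w u $  — match q
step 5: stack=$ u <L> <A>  input=q w w u $  — expand <A> ::= epsilon
step 6: stack=$ u <L>  input=q w w u $  — expand <L> ::= q w w
step 7: stack=$ u w w q  input=q w w u $  — match q
step 8: stack=$ u w w  input=w w u $  — match w
step 9: stack=$ u w  input=w u $  — match w
step 10: stack=$ u  input=u $  — match u
Accept reached after 10 steps.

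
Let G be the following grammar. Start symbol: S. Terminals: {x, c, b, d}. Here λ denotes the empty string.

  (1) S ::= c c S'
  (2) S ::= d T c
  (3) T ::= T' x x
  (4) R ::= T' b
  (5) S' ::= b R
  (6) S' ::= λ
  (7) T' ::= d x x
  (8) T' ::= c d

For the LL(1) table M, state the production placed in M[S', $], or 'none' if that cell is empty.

S' ::= λ

FIRST(S) = {c, d}
FIRST(S') = {λ, b}
FIRST(T') = {c, d}
FIRST(T) = {c, d}  (via T' x x)
FIRST(R) = {c, d}  (via T' b)
FOLLOW(S) includes $ since S is the start symbol.
FOLLOW(S): S appears on no right-hand side. Thus FOLLOW(S) = {$}.
FOLLOW(S'): in S::=c c S', the suffix after S' is empty, so FOLLOW(S') ⊇ FOLLOW(S) = {$}. Thus FOLLOW(S') = {$}.
For S' ::= b R: FIRST(b R) = {b}, so it goes in M[S', t] for t ∈ {b}.
For S' ::= λ: FIRST(λ) = {λ}, so it goes in M[S', t] for t ∈ {}; since λ ∈ FIRST, also for every t ∈ FOLLOW(S') = {$}.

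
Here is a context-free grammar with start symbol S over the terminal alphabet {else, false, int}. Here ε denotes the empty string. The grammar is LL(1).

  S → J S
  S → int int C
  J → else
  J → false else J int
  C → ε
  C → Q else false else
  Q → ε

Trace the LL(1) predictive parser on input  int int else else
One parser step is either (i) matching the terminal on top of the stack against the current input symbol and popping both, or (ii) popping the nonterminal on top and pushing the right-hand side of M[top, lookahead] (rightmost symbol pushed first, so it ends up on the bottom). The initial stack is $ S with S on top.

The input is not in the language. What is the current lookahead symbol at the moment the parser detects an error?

step 1: stack=$ S  input=int int else else $  — expand S → int int C
step 2: stack=$ C int int  input=int int else else $  — match int
step 3: stack=$ C int  input=int else else $  — match int
step 4: stack=$ C  input=else else $  — expand C → Q else false else
step 5: stack=$ else false else Q  input=else else $  — expand Q → ε
step 6: stack=$ else false else  input=else else $  — match else
step 7: stack=$ else false  input=else $  — error: top is terminal false but lookahead is else

else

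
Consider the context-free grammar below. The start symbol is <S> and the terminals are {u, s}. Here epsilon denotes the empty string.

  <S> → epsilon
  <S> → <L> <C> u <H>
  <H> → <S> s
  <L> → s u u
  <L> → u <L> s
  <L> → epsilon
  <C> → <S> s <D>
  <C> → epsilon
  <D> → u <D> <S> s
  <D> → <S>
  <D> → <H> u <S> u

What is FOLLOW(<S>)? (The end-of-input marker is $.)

FIRST(<L>) = {epsilon, s, u}
FIRST(<S>) = {epsilon, s, u}  (via <L> <C> u <H>)
FIRST(<H>) = {s, u}  (via <S> s)
FIRST(<C>) = {epsilon, s, u}  (via <S> s <D>)
FIRST(<D>) = {epsilon, s, u}  (via <S>, <H> u <S> u)
FOLLOW(<S>) includes $ since <S> is the start symbol.
FOLLOW(<L>): in <S>→<L> <C> u <H>, <L> is followed by <C> u <H> with FIRST {s, u}; in <L>→u <L> s, <L> is followed by s with FIRST {s}. Thus FOLLOW(<L>) = {s, u}.
FOLLOW(<C>): in <S>→<L> <C> u <H>, <C> is followed by u <H> with FIRST {u}. Thus FOLLOW(<C>) = {u}.
FOLLOW(<D>): in <C>→<S> s <D>, the suffix after <D> is empty, so FOLLOW(<D>) ⊇ FOLLOW(<C>) = {u}; in <D>→u <D> <S> s, <D> is followed by <S> s with FIRST {s, u}. Thus FOLLOW(<D>) = {s, u}.
FOLLOW(<S>): in <H>→<S> s, <S> is followed by s with FIRST {s}; in <C>→<S> s <D>, <S> is followed by s <D> with FIRST {s}; in <D>→u <D> <S> s, <S> is followed by s with FIRST {s}; in <D>→<S>, the suffix after <S> is empty, so FOLLOW(<S>) ⊇ FOLLOW(<D>) = {s, u}; in <D>→<H> u <S> u, <S> is followed by u with FIRST {u}. Thus FOLLOW(<S>) = {$, s, u}.
FOLLOW(<H>): in <S>→<L> <C> u <H>, the suffix after <H> is empty, so FOLLOW(<H>) ⊇ FOLLOW(<S>) = {$, s, u}; in <D>→<H> u <S> u, <H> is followed by u <S> u with FIRST {u}. Thus FOLLOW(<H>) = {$, s, u}.

{$, s, u}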